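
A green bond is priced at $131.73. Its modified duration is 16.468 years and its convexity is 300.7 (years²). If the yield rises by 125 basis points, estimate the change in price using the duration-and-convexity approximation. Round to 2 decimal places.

-$24.02

Duration effect: -D_mod·Δy = -16.468 × (+0.0125) = -0.205850
Convexity effect: ½·C·(Δy)² = 0.5 × 300.7 × (0.0125)² = +0.0234921875
ΔP/P ≈ -0.205850 + 0.0234921875 = -0.1823578125
ΔP ≈ 131.73 × (-0.1823578125) = -24.021994640625.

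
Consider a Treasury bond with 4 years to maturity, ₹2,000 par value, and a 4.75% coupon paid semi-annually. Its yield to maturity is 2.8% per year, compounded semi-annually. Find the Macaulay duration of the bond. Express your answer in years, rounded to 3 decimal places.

3.703 years

Periodic yield y = 0.014. Discount each cash flow and weight by its period:
  t   CF        PV=CF/(1+0.014)^t    t·PV
  1        47.50        46.8442        46.8442
  2        47.50        46.1974        92.3948
  3        47.50        45.5596       136.6788
  4        47.50        44.9306       179.7222
  5        47.50        44.3102       221.5511
  6        47.50        43.6984       262.1906
  7        47.50        43.0951       301.6657
  8     2,047.50     1,831.9781    14,655.8246
  Σ                  2,146.6136    15,896.8719
Price P = Σ PV = 2,146.6136.
Macaulay duration = Σ(t·PV) / P = 15,896.8719 / 2,146.6136 = 7.40556 half-year periods.
In years: 7.40556 / 2 = 3.70278 years.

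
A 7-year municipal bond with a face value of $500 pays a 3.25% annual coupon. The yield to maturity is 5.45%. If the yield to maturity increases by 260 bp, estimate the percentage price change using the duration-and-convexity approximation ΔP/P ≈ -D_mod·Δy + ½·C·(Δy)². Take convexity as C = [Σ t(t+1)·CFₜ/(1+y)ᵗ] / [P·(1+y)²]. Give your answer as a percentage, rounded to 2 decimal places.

With y = 0.0545:
  t   CF        PV=CF/(1+0.0545)^t    t·PV        t(t+1)·PV
  1        16.25        15.4101        15.4101          30.8203
  2        16.25        14.6137        29.2274          87.6822
  3        16.25        13.8584        41.5752         166.3010
  4        16.25        13.1422        52.5687         262.8434
  5        16.25        12.4629        62.3147         373.8881
  6        16.25        11.8188        70.9129         496.3901
  7       516.25       356.0688     2,492.4819      19,939.8553
  Σ                    437.3750     2,764.4910      21,357.7805
P = 437.3750; D_Mac = 6.32064 yrs; D_mod = 5.99397 yrs; C = 43.91460.
Duration effect: -5.99397 × (+0.026) = -0.155843
Convexity effect: 0.5 × 43.91460 × (0.026)² = +0.0148431
ΔP/P ≈ -0.155843 + 0.0148431 = -0.141000 = -14.1000%.

-14.10%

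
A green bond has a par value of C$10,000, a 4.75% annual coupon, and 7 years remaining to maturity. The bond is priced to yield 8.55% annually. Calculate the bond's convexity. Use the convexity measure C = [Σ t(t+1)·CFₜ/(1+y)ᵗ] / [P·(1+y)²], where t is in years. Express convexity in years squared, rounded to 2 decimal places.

38.61

With y = 0.0855:
  t   CF        PV=CF/(1+0.0855)^t    t·PV        t(t+1)·PV
  1       475.00       437.5864       437.5864         875.1727
  2       475.00       403.1196       806.2393       2,418.7178
  3       475.00       371.3677     1,114.1031       4,456.4124
  4       475.00       342.1167     1,368.4669       6,842.3344
  5       475.00       315.1697     1,575.8485       9,455.0913
  6       475.00       290.3452     1,742.0712      12,194.4982
  7    10,475.00     5,898.5496    41,289.8473     330,318.7787
  Σ                  8,058.2549    48,334.1627     366,561.0054
P = 8,058.2549.
Convexity = Σ t(t+1)·PV / [P·(1+y)²] = 366,561.0054 / (8,058.2549 × 1.178310) = 38.60518.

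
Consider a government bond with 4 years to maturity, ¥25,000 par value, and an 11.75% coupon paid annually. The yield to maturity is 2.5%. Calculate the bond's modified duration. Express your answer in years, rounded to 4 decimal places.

3.4127 years

Periodic yield y = 0.025. First find Macaulay duration:
  t   CF        PV=CF/(1+0.025)^t    t·PV
  1     2,937.50     2,865.8537     2,865.8537
  2     2,937.50     2,795.9548     5,591.9096
  3     2,937.50     2,727.7608     8,183.2823
  4    27,937.50    25,309.9961   101,239.9846
  Σ                 33,699.5654   117,881.0301
P = 33,699.5654; Macaulay duration = 117,881.0301 / 33,699.5654 = 3.49800 years.
Modified duration = D_Mac / (1 + y) = 3.49800 / 1.025 = 3.41268 years.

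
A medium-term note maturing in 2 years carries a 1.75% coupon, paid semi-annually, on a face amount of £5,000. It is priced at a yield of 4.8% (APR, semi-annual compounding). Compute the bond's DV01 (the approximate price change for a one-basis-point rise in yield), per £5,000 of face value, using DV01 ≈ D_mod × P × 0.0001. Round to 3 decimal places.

£0.908

Periodic yield y = 0.024.
  t   CF        PV=CF/(1+0.024)^t    t·PV
  1        43.75        42.7246        42.7246
  2        43.75        41.7233        83.4465
  3        43.75        40.7454       122.2361
  4     5,043.75     4,587.2639    18,349.0556
  Σ                  4,712.4571    18,597.4628
P = 4,712.4571; D_Mac = 3.94645 half-year periods = 1.97322 yrs; D_mod = 1.92698 yrs.
DV01 ≈ 1.92698 × 4,712.4571 × 0.0001 = 0.908079.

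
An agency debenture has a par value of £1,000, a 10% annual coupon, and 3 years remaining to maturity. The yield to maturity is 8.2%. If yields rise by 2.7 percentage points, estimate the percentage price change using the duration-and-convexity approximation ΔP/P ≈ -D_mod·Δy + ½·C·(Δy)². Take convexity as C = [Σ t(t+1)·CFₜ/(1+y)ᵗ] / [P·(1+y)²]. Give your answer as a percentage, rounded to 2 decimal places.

With y = 0.082:
  t   CF        PV=CF/(1+0.082)^t    t·PV        t(t+1)·PV
  1       100.00        92.4214        92.4214         184.8429
  2       100.00        85.4172       170.8345         512.5034
  3     1,100.00       868.3822     2,605.1465      10,420.5862
  Σ                  1,046.2209     2,868.4024      11,117.9324
P = 1,046.2209; D_Mac = 2.74168 yrs; D_mod = 2.53390 yrs; C = 9.07708.
Duration effect: -2.53390 × (+0.027) = -0.068415
Convexity effect: 0.5 × 9.07708 × (0.027)² = +0.0033086
ΔP/P ≈ -0.068415 + 0.0033086 = -0.065107 = -6.5107%.

-6.51%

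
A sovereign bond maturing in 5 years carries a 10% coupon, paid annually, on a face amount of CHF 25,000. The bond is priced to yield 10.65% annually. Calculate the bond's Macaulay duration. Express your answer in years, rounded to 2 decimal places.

Periodic yield y = 0.1065. Discount each cash flow and weight by its year:
  t   CF        PV=CF/(1+0.1065)^t    t·PV
  1     2,500.00     2,259.3764     2,259.3764
  2     2,500.00     2,041.9127     4,083.8254
  3     2,500.00     1,845.3798     5,536.1393
  4     2,500.00     1,667.7630     6,671.0520
  5    27,500.00    16,579.6593    82,898.2966
  Σ                 24,394.0912   101,448.6898
Price P = Σ PV = 24,394.0912.
Macaulay duration = Σ(t·PV) / P = 101,448.6898 / 24,394.0912 = 4.15874 years.

4.16 years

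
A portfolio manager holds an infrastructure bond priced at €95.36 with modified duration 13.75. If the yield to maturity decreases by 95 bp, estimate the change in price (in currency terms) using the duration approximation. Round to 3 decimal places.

Duration approximation: ΔP/P ≈ -D_mod · Δy = -13.75 × (-0.0095) = +0.130625.
ΔP ≈ 95.36 × (+0.130625) = +12.45640.

+€12.456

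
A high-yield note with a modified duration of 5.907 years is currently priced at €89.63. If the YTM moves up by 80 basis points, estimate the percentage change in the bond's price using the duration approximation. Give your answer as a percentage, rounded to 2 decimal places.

-4.73%

Duration approximation: ΔP/P ≈ -D_mod · Δy = -5.907 × (+0.008) = -0.047256.
As a percentage: -4.7256%.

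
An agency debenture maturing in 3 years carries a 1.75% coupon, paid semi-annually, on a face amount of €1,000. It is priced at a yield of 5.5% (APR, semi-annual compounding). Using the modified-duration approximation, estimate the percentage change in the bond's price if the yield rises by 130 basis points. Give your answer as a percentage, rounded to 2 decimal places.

Periodic yield y = 0.0275. Modified duration first:
  t   CF        PV=CF/(1+0.0275)^t    t·PV
  1         8.75         8.5158         8.5158
  2         8.75         8.2879        16.5758
  3         8.75         8.0661        24.1982
  4         8.75         7.8502        31.4008
  5         8.75         7.6401        38.2005
  6     1,008.75       857.2205     5,143.3232
  Σ                    897.5806     5,262.2143
P = 897.5806; D_Mac = 5.86266 half-year periods = 2.93133 yrs; D_mod = 2.93133/(1+0.0275) = 2.85288 yrs.
ΔP/P ≈ -D_mod · Δy = -2.85288 × (+0.013) = -0.037087 = -3.7087%.

-3.71%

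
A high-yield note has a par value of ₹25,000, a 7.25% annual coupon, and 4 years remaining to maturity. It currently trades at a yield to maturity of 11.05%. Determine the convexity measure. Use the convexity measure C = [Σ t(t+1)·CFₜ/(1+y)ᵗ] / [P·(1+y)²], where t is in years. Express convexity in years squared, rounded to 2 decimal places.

13.99

With y = 0.1105:
  t   CF        PV=CF/(1+0.1105)^t    t·PV        t(t+1)·PV
  1     1,812.50     1,632.1477     1,632.1477       3,264.2954
  2     1,812.50     1,469.7413     2,939.4825       8,818.4476
  3     1,812.50     1,323.4951     3,970.4852      15,881.9408
  4    26,812.50    17,630.4362    70,521.7449     352,608.7244
  Σ                 22,055.8202    79,063.8603     380,573.4082
P = 22,055.8202.
Convexity = Σ t(t+1)·PV / [P·(1+y)²] = 380,573.4082 / (22,055.8202 × 1.233210) = 13.99195.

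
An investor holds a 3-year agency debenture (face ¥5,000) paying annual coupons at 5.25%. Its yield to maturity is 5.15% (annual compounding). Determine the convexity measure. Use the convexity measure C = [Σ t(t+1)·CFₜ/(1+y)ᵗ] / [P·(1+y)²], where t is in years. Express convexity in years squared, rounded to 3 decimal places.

10.146

With y = 0.0515:
  t   CF        PV=CF/(1+0.0515)^t    t·PV        t(t+1)·PV
  1       262.50       249.6434       249.6434         499.2867
  2       262.50       237.4164       474.8328       1,424.4985
  3     5,262.50     4,526.5183    13,579.5548      54,318.2193
  Σ                  5,013.5781    14,304.0310      56,242.0045
P = 5,013.5781.
Convexity = Σ t(t+1)·PV / [P·(1+y)²] = 56,242.0045 / (5,013.5781 × 1.105652) = 10.14599.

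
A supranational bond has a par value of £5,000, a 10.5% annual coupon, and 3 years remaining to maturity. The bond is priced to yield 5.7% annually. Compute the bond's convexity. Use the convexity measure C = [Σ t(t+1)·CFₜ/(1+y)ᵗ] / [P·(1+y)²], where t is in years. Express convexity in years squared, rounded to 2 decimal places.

With y = 0.057:
  t   CF        PV=CF/(1+0.057)^t    t·PV        t(t+1)·PV
  1       525.00       496.6887       496.6887         993.3775
  2       525.00       469.9042       939.8084       2,819.4252
  3     5,525.00     4,678.5074    14,035.5222      56,142.0888
  Σ                  5,645.1003    15,472.0193      59,954.8915
P = 5,645.1003.
Convexity = Σ t(t+1)·PV / [P·(1+y)²] = 59,954.8915 / (5,645.1003 × 1.117249) = 9.50611.

9.51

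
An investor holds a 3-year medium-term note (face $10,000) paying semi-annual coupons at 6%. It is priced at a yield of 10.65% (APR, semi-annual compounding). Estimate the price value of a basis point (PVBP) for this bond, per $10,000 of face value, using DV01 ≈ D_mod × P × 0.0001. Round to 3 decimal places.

Periodic yield y = 0.05325.
  t   CF        PV=CF/(1+0.05325)^t    t·PV
  1       300.00       284.8327       284.8327
  2       300.00       270.4321       540.8643
  3       300.00       256.7597       770.2791
  4       300.00       243.7785       975.1140
  5       300.00       231.4536     1,157.2679
  6    10,300.00     7,544.8119    45,268.8715
  Σ                  8,832.0685    48,997.2295
P = 8,832.0685; D_Mac = 5.54765 half-year periods = 2.77383 yrs; D_mod = 2.63359 yrs.
DV01 ≈ 2.63359 × 8,832.0685 × 0.0001 = 2.326002.

$2.326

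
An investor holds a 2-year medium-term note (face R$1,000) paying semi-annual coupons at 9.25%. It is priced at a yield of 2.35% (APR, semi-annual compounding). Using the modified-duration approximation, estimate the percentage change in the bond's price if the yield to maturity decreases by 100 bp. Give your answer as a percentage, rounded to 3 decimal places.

+1.858%

Periodic yield y = 0.01175. Modified duration first:
  t   CF        PV=CF/(1+0.01175)^t    t·PV
  1        46.25        45.7129        45.7129
  2        46.25        45.1820        90.3640
  3        46.25        44.6573       133.9718
  4     1,046.25       998.4875     3,993.9499
  Σ                  1,134.0396     4,263.9985
P = 1,134.0396; D_Mac = 3.76001 half-year periods = 1.88000 yrs; D_mod = 1.88000/(1+0.01175) = 1.85817 yrs.
ΔP/P ≈ -D_mod · Δy = -1.85817 × (-0.01) = +0.018582 = +1.8582%.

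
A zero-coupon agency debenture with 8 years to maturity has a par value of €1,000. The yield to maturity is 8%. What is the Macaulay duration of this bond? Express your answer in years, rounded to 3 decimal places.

8.000 years

A zero-coupon bond has a single cash flow at maturity, so its Macaulay duration equals its maturity: 8 years.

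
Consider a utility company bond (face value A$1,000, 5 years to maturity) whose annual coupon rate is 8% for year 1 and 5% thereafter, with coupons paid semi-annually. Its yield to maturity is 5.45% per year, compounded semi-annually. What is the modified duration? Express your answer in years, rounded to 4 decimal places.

4.2567 years

Periodic yield y = 0.02725. First find Macaulay duration:
  t   CF        PV=CF/(1+0.02725)^t    t·PV
  1        40.00        38.9389        38.9389
  2        40.00        37.9060        75.8120
  3        25.00        23.0628        69.1883
  4        25.00        22.4510        89.8039
  5        25.00        21.8554       109.2771
  6        25.00        21.2757       127.6540
  7        25.00        20.7113       144.9790
  8        25.00        20.1619       161.2950
  9        25.00        19.6270       176.6433
  10    1,025.00       783.3618     7,833.6176
  Σ                  1,009.3517     8,827.2090
P = 1,009.3517; Macaulay duration = 8,827.2090 / 1,009.3517 = 8.74542 half-year periods = 4.37271 years.
Modified duration = D_Mac / (1 + y) = 4.37271 / 1.02725 = 4.25672 years.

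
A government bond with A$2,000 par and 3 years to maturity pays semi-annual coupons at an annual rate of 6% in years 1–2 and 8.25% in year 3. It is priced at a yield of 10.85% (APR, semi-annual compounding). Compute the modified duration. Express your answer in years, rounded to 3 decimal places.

2.630 years

Periodic yield y = 0.05425. First find Macaulay duration:
  t   CF        PV=CF/(1+0.05425)^t    t·PV
  1        60.00        56.9125        56.9125
  2        60.00        53.9839       107.9677
  3        60.00        51.2059       153.6178
  4        60.00        48.5710       194.2839
  5        82.50        63.3484       316.7422
  6     2,082.50     1,516.7826     9,100.6959
  Σ                  1,790.8044     9,930.2201
P = 1,790.8044; Macaulay duration = 9,930.2201 / 1,790.8044 = 5.54512 half-year periods = 2.77256 years.
Modified duration = D_Mac / (1 + y) = 2.77256 / 1.05425 = 2.62989 years.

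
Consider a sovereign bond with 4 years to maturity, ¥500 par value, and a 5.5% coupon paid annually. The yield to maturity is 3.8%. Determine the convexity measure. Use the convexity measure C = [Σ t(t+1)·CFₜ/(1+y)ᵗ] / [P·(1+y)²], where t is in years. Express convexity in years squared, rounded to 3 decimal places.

With y = 0.038:
  t   CF        PV=CF/(1+0.038)^t    t·PV        t(t+1)·PV
  1        27.50        26.4933        26.4933          52.9865
  2        27.50        25.5234        51.0467         153.1402
  3        27.50        24.5890        73.7670         295.0678
  4       527.50       454.3945     1,817.5779       9,087.8897
  Σ                    531.0001     1,968.8849       9,589.0842
P = 531.0001.
Convexity = Σ t(t+1)·PV / [P·(1+y)²] = 9,589.0842 / (531.0001 × 1.077444) = 16.76053.

16.761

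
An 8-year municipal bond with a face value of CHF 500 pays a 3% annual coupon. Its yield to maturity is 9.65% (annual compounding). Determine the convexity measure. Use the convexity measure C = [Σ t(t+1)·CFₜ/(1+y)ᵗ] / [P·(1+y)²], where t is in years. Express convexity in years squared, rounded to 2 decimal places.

50.06

With y = 0.0965:
  t   CF        PV=CF/(1+0.0965)^t    t·PV        t(t+1)·PV
  1        15.00        13.6799        13.6799          27.3598
  2        15.00        12.4760        24.9519          74.8558
  3        15.00        11.3780        34.1340         136.5358
  4        15.00        10.3766        41.5066         207.5328
  5        15.00         9.4634        47.3171         283.9026
  6        15.00         8.6306        51.7834         362.4839
  7        15.00         7.8710        55.0971         440.7769
  8       515.00       246.4553     1,971.6423      17,744.7807
  Σ                    320.3308     2,240.1123      19,278.2283
P = 320.3308.
Convexity = Σ t(t+1)·PV / [P·(1+y)²] = 19,278.2283 / (320.3308 × 1.202312) = 50.05543.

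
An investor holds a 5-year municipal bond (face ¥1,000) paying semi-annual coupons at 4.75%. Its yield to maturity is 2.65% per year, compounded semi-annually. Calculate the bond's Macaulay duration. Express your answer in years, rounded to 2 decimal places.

Periodic yield y = 0.01325. Discount each cash flow and weight by its period:
  t   CF        PV=CF/(1+0.01325)^t    t·PV
  1        23.75        23.4394        23.4394
  2        23.75        23.1329        46.2658
  3        23.75        22.8304        68.4912
  4        23.75        22.5319        90.1275
  5        23.75        22.2372       111.1861
  6        23.75        21.9464       131.6786
  7        23.75        21.6594       151.6161
  8        23.75        21.3762       171.0097
  9        23.75        21.0967       189.8701
  10    1,023.75       897.4862     8,974.8622
  Σ                  1,097.7368     9,958.5468
Price P = Σ PV = 1,097.7368.
Macaulay duration = Σ(t·PV) / P = 9,958.5468 / 1,097.7368 = 9.07189 half-year periods.
In years: 9.07189 / 2 = 4.53594 years.

4.54 years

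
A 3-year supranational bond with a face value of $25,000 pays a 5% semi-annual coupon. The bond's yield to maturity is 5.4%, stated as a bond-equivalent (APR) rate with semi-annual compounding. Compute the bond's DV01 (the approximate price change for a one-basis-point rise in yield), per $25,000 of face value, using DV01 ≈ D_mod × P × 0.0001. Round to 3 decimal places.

$6.794

Periodic yield y = 0.027.
  t   CF        PV=CF/(1+0.027)^t    t·PV
  1       625.00       608.5686       608.5686
  2       625.00       592.5693     1,185.1386
  3       625.00       576.9905     1,730.9716
  4       625.00       561.8214     2,247.2854
  5       625.00       547.0510     2,735.2549
  6    25,625.00    21,839.4256   131,036.5538
  Σ                 24,726.4264   139,543.7729
P = 24,726.4264; D_Mac = 5.64351 half-year periods = 2.82175 yrs; D_mod = 2.74757 yrs.
DV01 ≈ 2.74757 × 24,726.4264 × 0.0001 = 6.793757.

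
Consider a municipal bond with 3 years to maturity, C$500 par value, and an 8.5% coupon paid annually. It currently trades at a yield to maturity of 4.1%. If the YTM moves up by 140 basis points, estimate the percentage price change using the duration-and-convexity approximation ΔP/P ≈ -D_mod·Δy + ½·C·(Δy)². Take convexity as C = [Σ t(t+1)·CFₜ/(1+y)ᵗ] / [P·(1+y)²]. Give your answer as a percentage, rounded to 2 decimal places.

With y = 0.041:
  t   CF        PV=CF/(1+0.041)^t    t·PV        t(t+1)·PV
  1        42.50        40.8261        40.8261          81.6523
  2        42.50        39.2182        78.4364         235.3091
  3       542.50       480.8920     1,442.6760       5,770.7040
  Σ                    560.9363     1,561.9385       6,087.6654
P = 560.9363; D_Mac = 2.78452 yrs; D_mod = 2.67485 yrs; C = 10.01465.
Duration effect: -2.67485 × (+0.014) = -0.037448
Convexity effect: 0.5 × 10.01465 × (0.014)² = +0.0009814
ΔP/P ≈ -0.037448 + 0.0009814 = -0.036466 = -3.6466%.

-3.65%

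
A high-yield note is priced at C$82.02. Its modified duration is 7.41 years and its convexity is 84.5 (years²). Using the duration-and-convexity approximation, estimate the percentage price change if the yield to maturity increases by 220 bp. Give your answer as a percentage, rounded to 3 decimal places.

Duration effect: -D_mod·Δy = -7.41 × (+0.022) = -0.163020
Convexity effect: ½·C·(Δy)² = 0.5 × 84.5 × (0.022)² = +0.0204490
ΔP/P ≈ -0.163020 + 0.0204490 = -0.142571
= -14.2571%.

-14.257%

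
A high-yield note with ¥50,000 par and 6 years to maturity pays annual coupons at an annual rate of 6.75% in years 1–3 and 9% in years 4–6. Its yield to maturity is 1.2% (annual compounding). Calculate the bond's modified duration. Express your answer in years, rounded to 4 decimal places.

Periodic yield y = 0.012. First find Macaulay duration:
  t   CF        PV=CF/(1+0.012)^t    t·PV
  1     3,375.00     3,334.9802     3,334.9802
  2     3,375.00     3,295.4350     6,590.8700
  3     3,375.00     3,256.3587     9,769.0761
  4     4,500.00     4,290.3277    17,161.3107
  5     4,500.00     4,239.4542    21,197.2712
  6    54,500.00    50,735.6732   304,414.0392
  Σ                 69,152.2291   362,467.5475
P = 69,152.2291; Macaulay duration = 362,467.5475 / 69,152.2291 = 5.24159 years.
Modified duration = D_Mac / (1 + y) = 5.24159 / 1.012 = 5.17944 years.

5.1794 years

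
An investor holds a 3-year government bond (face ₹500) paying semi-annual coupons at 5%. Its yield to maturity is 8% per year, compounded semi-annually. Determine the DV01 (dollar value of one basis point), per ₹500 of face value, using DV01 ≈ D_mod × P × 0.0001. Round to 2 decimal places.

₹0.12

Periodic yield y = 0.04.
  t   CF        PV=CF/(1+0.04)^t    t·PV
  1        12.50        12.0192        12.0192
  2        12.50        11.5570        23.1139
  3        12.50        11.1125        33.3374
  4        12.50        10.6851        42.7402
  5        12.50        10.2741        51.3704
  6       512.50       405.0362     2,430.2172
  Σ                    460.6840     2,592.7983
P = 460.6840; D_Mac = 5.62815 half-year periods = 2.81407 yrs; D_mod = 2.70584 yrs.
DV01 ≈ 2.70584 × 460.6840 × 0.0001 = 0.124654.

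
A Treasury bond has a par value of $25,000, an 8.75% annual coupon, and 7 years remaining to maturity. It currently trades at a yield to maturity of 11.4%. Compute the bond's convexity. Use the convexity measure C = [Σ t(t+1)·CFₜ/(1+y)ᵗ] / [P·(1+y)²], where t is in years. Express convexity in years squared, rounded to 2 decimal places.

With y = 0.114:
  t   CF        PV=CF/(1+0.114)^t    t·PV        t(t+1)·PV
  1     2,187.50     1,963.6445     1,963.6445       3,927.2890
  2     2,187.50     1,762.6971     3,525.3941      10,576.1824
  3     2,187.50     1,582.3133     4,746.9400      18,987.7601
  4     2,187.50     1,420.3890     5,681.5560      28,407.7799
  5     2,187.50     1,275.0350     6,375.1750      38,251.0501
  6     2,187.50     1,144.5557     6,867.3339      48,071.3376
  7    27,187.50    12,769.4719    89,386.3036     715,090.4292
  Σ                 21,918.1065   118,546.3472     863,311.8282
P = 21,918.1065.
Convexity = Σ t(t+1)·PV / [P·(1+y)²] = 863,311.8282 / (21,918.1065 × 1.240996) = 31.73908.

31.74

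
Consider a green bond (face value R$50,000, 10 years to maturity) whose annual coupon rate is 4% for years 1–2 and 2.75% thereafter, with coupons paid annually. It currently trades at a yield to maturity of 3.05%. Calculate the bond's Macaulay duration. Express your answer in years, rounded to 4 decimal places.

Periodic yield y = 0.0305. Discount each cash flow and weight by its year:
  t   CF        PV=CF/(1+0.0305)^t    t·PV
  1     2,000.00     1,940.8054     1,940.8054
  2     2,000.00     1,883.3629     3,766.7257
  3     1,375.00     1,256.4891     3,769.4672
  4     1,375.00     1,219.3004     4,877.2016
  5     1,375.00     1,183.2124     5,916.0621
  6     1,375.00     1,148.1925     6,889.1552
  7     1,375.00     1,114.2092     7,799.4641
  8     1,375.00     1,081.2316     8,649.8528
  9     1,375.00     1,049.2301     9,443.0707
  10   51,375.00    38,042.7474   380,427.4741
  Σ                 49,918.7810   433,479.2790
Price P = Σ PV = 49,918.7810.
Macaulay duration = Σ(t·PV) / P = 433,479.2790 / 49,918.7810 = 8.68369 years.

8.6837 years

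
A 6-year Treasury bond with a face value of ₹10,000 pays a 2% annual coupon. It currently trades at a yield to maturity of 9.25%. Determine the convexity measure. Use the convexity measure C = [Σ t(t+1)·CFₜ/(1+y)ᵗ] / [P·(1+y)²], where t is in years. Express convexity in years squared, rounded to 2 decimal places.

32.39

With y = 0.0925:
  t   CF        PV=CF/(1+0.0925)^t    t·PV        t(t+1)·PV
  1       200.00       183.0664       183.0664         366.1327
  2       200.00       167.5665       335.1329       1,005.3988
  3       200.00       153.3789       460.1367       1,840.5470
  4       200.00       140.3926       561.5704       2,807.8520
  5       200.00       128.5058       642.5291       3,855.1743
  6    10,200.00     5,998.8983    35,993.3897     251,953.7278
  Σ                  6,771.8084    38,175.8252     261,828.8325
P = 6,771.8084.
Convexity = Σ t(t+1)·PV / [P·(1+y)²] = 261,828.8325 / (6,771.8084 × 1.193556) = 32.39440.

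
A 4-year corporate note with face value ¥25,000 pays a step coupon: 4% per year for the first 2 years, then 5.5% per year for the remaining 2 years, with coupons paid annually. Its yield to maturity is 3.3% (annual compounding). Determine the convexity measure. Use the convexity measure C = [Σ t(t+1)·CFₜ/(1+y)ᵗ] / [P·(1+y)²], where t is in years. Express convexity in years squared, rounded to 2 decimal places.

17.30

With y = 0.033:
  t   CF        PV=CF/(1+0.033)^t    t·PV        t(t+1)·PV
  1     1,000.00       968.0542       968.0542       1,936.1084
  2     1,000.00       937.1290     1,874.2579       5,622.7737
  3     1,375.00     1,247.3885     3,742.1655      14,968.6619
  4    26,375.00    23,162.8067    92,651.2267     463,256.1333
  Σ                 26,315.3783    99,235.7043     485,783.6774
P = 26,315.3783.
Convexity = Σ t(t+1)·PV / [P·(1+y)²] = 485,783.6774 / (26,315.3783 × 1.067089) = 17.29946.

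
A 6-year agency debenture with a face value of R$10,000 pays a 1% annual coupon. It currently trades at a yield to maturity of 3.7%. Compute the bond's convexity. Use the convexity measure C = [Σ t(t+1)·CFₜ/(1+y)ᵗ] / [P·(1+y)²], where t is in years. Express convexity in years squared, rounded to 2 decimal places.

37.67

With y = 0.037:
  t   CF        PV=CF/(1+0.037)^t    t·PV        t(t+1)·PV
  1       100.00        96.4320        96.4320         192.8640
  2       100.00        92.9913       185.9827         557.9480
  3       100.00        89.6734       269.0203       1,076.0810
  4       100.00        86.4739       345.8955       1,729.4777
  5       100.00        83.3885       416.9426       2,501.6553
  6    10,100.00     8,121.7354    48,730.4123     341,112.8861
  Σ                  8,570.6945    50,044.6853     347,170.9122
P = 8,570.6945.
Convexity = Σ t(t+1)·PV / [P·(1+y)²] = 347,170.9122 / (8,570.6945 × 1.075369) = 37.66776.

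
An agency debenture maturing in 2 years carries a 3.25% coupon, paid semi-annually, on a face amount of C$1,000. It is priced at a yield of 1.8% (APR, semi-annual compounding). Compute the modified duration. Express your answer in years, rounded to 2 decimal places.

Periodic yield y = 0.009. First find Macaulay duration:
  t   CF        PV=CF/(1+0.009)^t    t·PV
  1        16.25        16.1051        16.1051
  2        16.25        15.9614        31.9228
  3        16.25        15.8190        47.4571
  4     1,016.25       980.4736     3,921.8943
  Σ                  1,028.3591     4,017.3793
P = 1,028.3591; Macaulay duration = 4,017.3793 / 1,028.3591 = 3.90659 half-year periods = 1.95330 years.
Modified duration = D_Mac / (1 + y) = 1.95330 / 1.009 = 1.93587 years.

1.94 years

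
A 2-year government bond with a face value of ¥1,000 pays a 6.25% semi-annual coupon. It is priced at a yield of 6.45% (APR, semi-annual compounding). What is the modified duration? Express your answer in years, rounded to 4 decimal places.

Periodic yield y = 0.03225. First find Macaulay duration:
  t   CF        PV=CF/(1+0.03225)^t    t·PV
  1        31.25        30.2737        30.2737
  2        31.25        29.3279        58.6557
  3        31.25        28.4116        85.2347
  4     1,031.25       908.2897     3,633.1589
  Σ                    996.3028     3,807.3230
P = 996.3028; Macaulay duration = 3,807.3230 / 996.3028 = 3.82145 half-year periods = 1.91073 years.
Modified duration = D_Mac / (1 + y) = 1.91073 / 1.03225 = 1.85103 years.

1.8510 years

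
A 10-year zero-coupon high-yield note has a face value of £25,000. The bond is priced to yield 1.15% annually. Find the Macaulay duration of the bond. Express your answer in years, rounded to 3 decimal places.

A zero-coupon bond has a single cash flow at maturity, so its Macaulay duration equals its maturity: 10 years.

10.000 years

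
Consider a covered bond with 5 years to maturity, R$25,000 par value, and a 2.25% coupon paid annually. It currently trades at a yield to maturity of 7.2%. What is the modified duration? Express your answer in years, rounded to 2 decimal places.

Periodic yield y = 0.072. First find Macaulay duration:
  t   CF        PV=CF/(1+0.072)^t    t·PV
  1       562.50       524.7201       524.7201
  2       562.50       489.4778       978.9555
  3       562.50       456.6024     1,369.8071
  4       562.50       425.9351     1,703.7402
  5    25,562.50    18,056.3265    90,281.6324
  Σ                 19,953.0618    94,858.8554
P = 19,953.0618; Macaulay duration = 94,858.8554 / 19,953.0618 = 4.75410 years.
Modified duration = D_Mac / (1 + y) = 4.75410 / 1.072 = 4.43479 years.

4.43 years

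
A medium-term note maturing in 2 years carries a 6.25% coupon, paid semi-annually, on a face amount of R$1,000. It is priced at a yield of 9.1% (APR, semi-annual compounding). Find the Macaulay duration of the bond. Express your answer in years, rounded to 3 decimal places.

1.908 years

Periodic yield y = 0.0455. Discount each cash flow and weight by its period:
  t   CF        PV=CF/(1+0.0455)^t    t·PV
  1        31.25        29.8900        29.8900
  2        31.25        28.5892        57.1784
  3        31.25        27.3450        82.0350
  4     1,031.25       863.1133     3,452.4532
  Σ                    948.9375     3,621.5566
Price P = Σ PV = 948.9375.
Macaulay duration = Σ(t·PV) / P = 3,621.5566 / 948.9375 = 3.81643 half-year periods.
In years: 3.81643 / 2 = 1.90822 years.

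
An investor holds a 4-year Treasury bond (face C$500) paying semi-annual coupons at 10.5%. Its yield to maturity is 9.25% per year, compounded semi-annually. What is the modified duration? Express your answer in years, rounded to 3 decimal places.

3.232 years

Periodic yield y = 0.04625. First find Macaulay duration:
  t   CF        PV=CF/(1+0.04625)^t    t·PV
  1        26.25        25.0896        25.0896
  2        26.25        23.9805        47.9610
  3        26.25        22.9204        68.7613
  4        26.25        21.9072        87.6289
  5        26.25        20.9388       104.6940
  6        26.25        20.0132       120.0792
  7        26.25        19.1285       133.8995
  8       526.25       366.5290     2,932.2320
  Σ                    520.5073     3,520.3456
P = 520.5073; Macaulay duration = 3,520.3456 / 520.5073 = 6.76330 half-year periods = 3.38165 years.
Modified duration = D_Mac / (1 + y) = 3.38165 / 1.04625 = 3.23216 years.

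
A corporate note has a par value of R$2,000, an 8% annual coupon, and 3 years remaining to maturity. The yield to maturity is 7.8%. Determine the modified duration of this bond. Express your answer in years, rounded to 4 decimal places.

2.5824 years

Periodic yield y = 0.078. First find Macaulay duration:
  t   CF        PV=CF/(1+0.078)^t    t·PV
  1       160.00       148.4230       148.4230
  2       160.00       137.6837       275.3674
  3     2,160.00     1,724.2390     5,172.7171
  Σ                  2,010.3457     5,596.5074
P = 2,010.3457; Macaulay duration = 5,596.5074 / 2,010.3457 = 2.78385 years.
Modified duration = D_Mac / (1 + y) = 2.78385 / 1.078 = 2.58242 years.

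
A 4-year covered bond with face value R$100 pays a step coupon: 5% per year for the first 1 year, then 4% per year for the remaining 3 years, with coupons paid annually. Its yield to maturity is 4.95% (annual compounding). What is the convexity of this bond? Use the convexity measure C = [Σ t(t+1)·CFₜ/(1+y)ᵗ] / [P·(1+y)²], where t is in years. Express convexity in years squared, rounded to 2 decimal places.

With y = 0.0495:
  t   CF        PV=CF/(1+0.0495)^t    t·PV        t(t+1)·PV
  1         5.00         4.7642         4.7642           9.5283
  2         4.00         3.6316         7.2632          21.7895
  3         4.00         3.4603        10.3809          41.5235
  4       104.00        85.7242       342.8969       1,714.4845
  Σ                     97.5803       365.3051       1,787.3258
P = 97.5803.
Convexity = Σ t(t+1)·PV / [P·(1+y)²] = 1,787.3258 / (97.5803 × 1.101450) = 16.62941.

16.63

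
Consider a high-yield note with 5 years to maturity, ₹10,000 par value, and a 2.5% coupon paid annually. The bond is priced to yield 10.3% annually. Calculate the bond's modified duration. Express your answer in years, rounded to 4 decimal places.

4.2682 years

Periodic yield y = 0.103. First find Macaulay duration:
  t   CF        PV=CF/(1+0.103)^t    t·PV
  1       250.00       226.6546       226.6546
  2       250.00       205.4892       410.9784
  3       250.00       186.3003       558.9008
  4       250.00       168.9032       675.6129
  5    10,250.00     6,278.3613    31,391.8064
  Σ                  7,065.7085    33,263.9531
P = 7,065.7085; Macaulay duration = 33,263.9531 / 7,065.7085 = 4.70780 years.
Modified duration = D_Mac / (1 + y) = 4.70780 / 1.103 = 4.26818 years.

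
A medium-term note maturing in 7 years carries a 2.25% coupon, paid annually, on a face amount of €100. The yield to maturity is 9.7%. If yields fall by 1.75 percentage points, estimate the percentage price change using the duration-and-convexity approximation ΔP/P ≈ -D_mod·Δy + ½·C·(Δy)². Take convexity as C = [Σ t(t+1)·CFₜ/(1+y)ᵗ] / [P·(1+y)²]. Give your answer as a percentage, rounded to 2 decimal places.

With y = 0.097:
  t   CF        PV=CF/(1+0.097)^t    t·PV        t(t+1)·PV
  1         2.25         2.0510         2.0510           4.1021
  2         2.25         1.8697         3.7394          11.2181
  3         2.25         1.7044         5.1131          20.4524
  4         2.25         1.5537         6.2146          31.0732
  5         2.25         1.4163         7.0814          42.4884
  6         2.25         1.2910         7.7463          54.2241
  7       102.25        53.4831       374.3820       2,995.0560
  Σ                     63.3692       406.3279       3,158.6143
P = 63.3692; D_Mac = 6.41207 yrs; D_mod = 5.84509 yrs; C = 41.41950.
Duration effect: -5.84509 × (-0.0175) = +0.102289
Convexity effect: 0.5 × 41.41950 × (-0.0175)² = +0.0063424
ΔP/P ≈ +0.102289 + 0.0063424 = +0.108632 = +10.8632%.

+10.86%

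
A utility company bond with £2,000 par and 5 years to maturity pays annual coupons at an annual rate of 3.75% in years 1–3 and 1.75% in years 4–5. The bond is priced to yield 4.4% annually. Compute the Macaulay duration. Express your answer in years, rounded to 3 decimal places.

4.651 years

Periodic yield y = 0.044. Discount each cash flow and weight by its year:
  t   CF        PV=CF/(1+0.044)^t    t·PV
  1        75.00        71.8391        71.8391
  2        75.00        68.8114       137.6228
  3        75.00        65.9113       197.7338
  4        35.00        29.4623       117.8490
  5     2,035.00     1,640.8237     8,204.1185
  Σ                  1,876.8477     8,729.1632
Price P = Σ PV = 1,876.8477.
Macaulay duration = Σ(t·PV) / P = 8,729.1632 / 1,876.8477 = 4.65097 years.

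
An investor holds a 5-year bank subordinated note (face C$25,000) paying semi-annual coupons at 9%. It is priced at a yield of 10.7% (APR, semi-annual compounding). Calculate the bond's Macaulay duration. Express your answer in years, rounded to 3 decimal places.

4.100 years

Periodic yield y = 0.0535. Discount each cash flow and weight by its period:
  t   CF        PV=CF/(1+0.0535)^t    t·PV
  1     1,125.00     1,067.8690     1,067.8690
  2     1,125.00     1,013.6393     2,027.2786
  3     1,125.00       962.1636     2,886.4907
  4     1,125.00       913.3019     3,653.2076
  5     1,125.00       866.9216     4,334.6080
  6     1,125.00       822.8966     4,937.3798
  7     1,125.00       781.1074     5,467.7517
  8     1,125.00       741.4403     5,931.5226
  9     1,125.00       703.7877     6,334.0892
  10   26,125.00    15,513.5396   155,135.3964
  Σ                 23,386.6670   191,775.5935
Price P = Σ PV = 23,386.6670.
Macaulay duration = Σ(t·PV) / P = 191,775.5935 / 23,386.6670 = 8.20021 half-year periods.
In years: 8.20021 / 2 = 4.10011 years.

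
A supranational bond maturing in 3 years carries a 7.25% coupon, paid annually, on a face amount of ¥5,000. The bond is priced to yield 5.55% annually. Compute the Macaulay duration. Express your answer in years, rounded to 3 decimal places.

2.806 years

Periodic yield y = 0.0555. Discount each cash flow and weight by its year:
  t   CF        PV=CF/(1+0.0555)^t    t·PV
  1       362.50       343.4391       343.4391
  2       362.50       325.3805       650.7610
  3     5,362.50     4,560.2914    13,680.8741
  Σ                  5,229.1110    14,675.0743
Price P = Σ PV = 5,229.1110.
Macaulay duration = Σ(t·PV) / P = 14,675.0743 / 5,229.1110 = 2.80642 years.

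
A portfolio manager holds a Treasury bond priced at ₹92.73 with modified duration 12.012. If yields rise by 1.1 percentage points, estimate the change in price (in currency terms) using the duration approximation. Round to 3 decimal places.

Duration approximation: ΔP/P ≈ -D_mod · Δy = -12.012 × (+0.011) = -0.132132.
ΔP ≈ 92.73 × (-0.132132) = -12.25260036.

-₹12.253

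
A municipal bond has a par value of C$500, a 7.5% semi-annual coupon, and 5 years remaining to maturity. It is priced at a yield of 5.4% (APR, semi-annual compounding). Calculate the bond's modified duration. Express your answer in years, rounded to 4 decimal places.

4.1844 years

Periodic yield y = 0.027. First find Macaulay duration:
  t   CF        PV=CF/(1+0.027)^t    t·PV
  1        18.75        18.2571        18.2571
  2        18.75        17.7771        35.5542
  3        18.75        17.3097        51.9291
  4        18.75        16.8546        67.4186
  5        18.75        16.4115        82.0576
  6        18.75        15.9801        95.8804
  7        18.75        15.5599       108.9196
  8        18.75        15.1509       121.2070
  9        18.75        14.7526       132.7730
  10      518.75       397.4236     3,974.2362
  Σ                    545.4771     4,688.2328
P = 545.4771; Macaulay duration = 4,688.2328 / 545.4771 = 8.59474 half-year periods = 4.29737 years.
Modified duration = D_Mac / (1 + y) = 4.29737 / 1.027 = 4.18439 years.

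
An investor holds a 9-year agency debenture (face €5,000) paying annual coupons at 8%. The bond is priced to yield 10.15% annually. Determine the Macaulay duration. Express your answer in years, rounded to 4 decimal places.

Periodic yield y = 0.1015. Discount each cash flow and weight by its year:
  t   CF        PV=CF/(1+0.1015)^t    t·PV
  1       400.00       363.1412       363.1412
  2       400.00       329.6788       659.3576
  3       400.00       299.2998       897.8995
  4       400.00       271.7202     1,086.8809
  5       400.00       246.6820     1,233.4101
  6       400.00       223.9510     1,343.7059
  7       400.00       203.3146     1,423.2019
  8       400.00       184.5797     1,476.6377
  9     5,400.00     2,262.2117    20,359.9054
  Σ                  4,384.5790    28,844.1403
Price P = Σ PV = 4,384.5790.
Macaulay duration = Σ(t·PV) / P = 28,844.1403 / 4,384.5790 = 6.57854 years.

6.5785 years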